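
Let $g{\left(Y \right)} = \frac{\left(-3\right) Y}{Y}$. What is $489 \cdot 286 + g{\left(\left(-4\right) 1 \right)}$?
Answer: $139851$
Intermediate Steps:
$g{\left(Y \right)} = -3$
$489 \cdot 286 + g{\left(\left(-4\right) 1 \right)} = 489 \cdot 286 - 3 = 139854 - 3 = 139851$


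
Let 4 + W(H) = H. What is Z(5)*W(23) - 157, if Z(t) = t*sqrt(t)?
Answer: -157 + 95*sqrt(5) ≈ 55.426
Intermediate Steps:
W(H) = -4 + H
Z(t) = t**(3/2)
Z(5)*W(23) - 157 = 5**(3/2)*(-4 + 23) - 157 = (5*sqrt(5))*19 - 157 = 95*sqrt(5) - 157 = -157 + 95*sqrt(5)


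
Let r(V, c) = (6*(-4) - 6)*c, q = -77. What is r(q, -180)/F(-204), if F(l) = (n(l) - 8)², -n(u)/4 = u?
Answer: 675/81608 ≈ 0.0082712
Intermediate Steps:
n(u) = -4*u
F(l) = (-8 - 4*l)² (F(l) = (-4*l - 8)² = (-8 - 4*l)²)
r(V, c) = -30*c (r(V, c) = (-24 - 6)*c = -30*c)
r(q, -180)/F(-204) = (-30*(-180))/((16*(2 - 204)²)) = 5400/((16*(-202)²)) = 5400/((16*40804)) = 5400/652864 = 5400*(1/652864) = 675/81608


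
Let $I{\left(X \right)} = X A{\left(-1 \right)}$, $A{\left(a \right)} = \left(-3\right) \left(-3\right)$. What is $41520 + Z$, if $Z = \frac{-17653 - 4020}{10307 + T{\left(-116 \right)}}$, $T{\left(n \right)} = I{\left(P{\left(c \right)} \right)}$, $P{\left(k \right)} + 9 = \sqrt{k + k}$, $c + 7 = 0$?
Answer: $\frac{2170808265551}{52286105} + \frac{195057 i \sqrt{14}}{104572210} \approx 41518.0 + 0.0069793 i$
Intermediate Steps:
$A{\left(a \right)} = 9$
$c = -7$ ($c = -7 + 0 = -7$)
$P{\left(k \right)} = -9 + \sqrt{2} \sqrt{k}$ ($P{\left(k \right)} = -9 + \sqrt{k + k} = -9 + \sqrt{2 k} = -9 + \sqrt{2} \sqrt{k}$)
$I{\left(X \right)} = 9 X$ ($I{\left(X \right)} = X 9 = 9 X$)
$T{\left(n \right)} = -81 + 9 i \sqrt{14}$ ($T{\left(n \right)} = 9 \left(-9 + \sqrt{2} \sqrt{-7}\right) = 9 \left(-9 + \sqrt{2} i \sqrt{7}\right) = 9 \left(-9 + i \sqrt{14}\right) = -81 + 9 i \sqrt{14}$)
$Z = - \frac{21673}{10226 + 9 i \sqrt{14}}$ ($Z = \frac{-17653 - 4020}{10307 - \left(81 - 9 i \sqrt{14}\right)} = - \frac{21673}{10226 + 9 i \sqrt{14}} \approx -2.1194 + 0.0069793 i$)
$41520 + Z = 41520 - \left(\frac{110814049}{52286105} - \frac{195057 i \sqrt{14}}{104572210}\right) = \frac{2170808265551}{52286105} + \frac{195057 i \sqrt{14}}{104572210}$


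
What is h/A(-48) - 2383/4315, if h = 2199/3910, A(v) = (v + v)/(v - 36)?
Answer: -1623889/26994640 ≈ -0.060156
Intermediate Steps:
A(v) = 2*v/(-36 + v) (A(v) = (2*v)/(-36 + v) = 2*v/(-36 + v))
h = 2199/3910 (h = 2199*(1/3910) = 2199/3910 ≈ 0.56240)
h/A(-48) - 2383/4315 = 2199/(3910*((2*(-48)/(-36 - 48)))) - 2383/4315 = 2199/(3910*((2*(-48)/(-84)))) - 2383*1/4315 = 2199/(3910*((2*(-48)*(-1/84)))) - 2383/4315 = 2199/(3910*(8/7)) - 2383/4315 = (2199/3910)*(7/8) - 2383/4315 = 15393/31280 - 2383/4315 = -1623889/26994640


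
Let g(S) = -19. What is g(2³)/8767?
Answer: -19/8767 ≈ -0.0021672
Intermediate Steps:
g(2³)/8767 = -19/8767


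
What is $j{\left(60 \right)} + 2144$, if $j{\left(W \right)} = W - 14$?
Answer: $2190$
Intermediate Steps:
$j{\left(W \right)} = -14 + W$
$j{\left(60 \right)} + 2144 = \left(-14 + 60\right) + 2144 = 46 + 2144 = 2190$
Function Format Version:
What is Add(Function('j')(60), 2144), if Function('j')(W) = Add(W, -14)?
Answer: 2190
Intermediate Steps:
Function('j')(W) = Add(-14, W)
Add(Function('j')(60), 2144) = Add(Add(-14, 60), 2144) = Add(46, 2144) = 2190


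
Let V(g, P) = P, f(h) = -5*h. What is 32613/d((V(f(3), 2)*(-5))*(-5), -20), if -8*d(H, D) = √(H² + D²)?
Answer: -130452*√29/145 ≈ -4844.9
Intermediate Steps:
d(H, D) = -√(D² + H²)/8 (d(H, D) = -√(H² + D²)/8 = -√(D² + H²)/8)
32613/d((V(f(3), 2)*(-5))*(-5), -20) = 32613/((-√((-20)² + ((2*(-5))*(-5))²)/8)) = 32613/((-√(400 + (-10*(-5))²)/8)) = 32613/((-√(400 + 50²)/8)) = 32613/((-√(400 + 2500)/8)) = 32613/((-5*√29/4)) = 32613*(-4*√29/145) = -130452*√29/145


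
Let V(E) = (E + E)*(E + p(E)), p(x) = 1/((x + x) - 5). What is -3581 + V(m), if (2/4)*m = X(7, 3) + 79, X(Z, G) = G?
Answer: 16218481/323 ≈ 50212.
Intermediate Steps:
m = 164 (m = 2*(3 + 79) = 2*82 = 164)
p(x) = 1/(-5 + 2*x) (p(x) = 1/(2*x - 5) = 1/(-5 + 2*x))
V(E) = 2*E*(E + 1/(-5 + 2*E)) (V(E) = (E + E)*(E + 1/(-5 + 2*E)) = (2*E)*(E + 1/(-5 + 2*E)) = 2*E*(E + 1/(-5 + 2*E)))
-3581 + V(m) = -3581 + 2*164*(1 + 164*(-5 + 2*164))/(-5 + 2*164) = -3581 + 2*164*(1 + 164*(-5 + 328))/(-5 + 328) = -3581 + 2*164*(1 + 164*323)/323 = -3581 + 2*164*(1/323)*(1 + 52972) = -3581 + 2*164*(1/323)*52973 = -3581 + 17375144/323 = 16218481/323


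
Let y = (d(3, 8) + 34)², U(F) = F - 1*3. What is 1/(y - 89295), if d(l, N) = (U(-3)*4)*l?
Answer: -1/87851 ≈ -1.1383e-5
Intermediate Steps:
U(F) = -3 + F (U(F) = F - 3 = -3 + F)
d(l, N) = -24*l (d(l, N) = ((-3 - 3)*4)*l = (-6*4)*l = -24*l)
y = 1444 (y = (-24*3 + 34)² = (-72 + 34)² = (-38)² = 1444)
1/(y - 89295) = 1/(1444 - 89295) = 1/(-87851) = -1/87851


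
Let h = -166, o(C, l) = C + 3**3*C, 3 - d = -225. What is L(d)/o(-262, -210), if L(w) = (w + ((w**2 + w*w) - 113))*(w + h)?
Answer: -460939/524 ≈ -879.65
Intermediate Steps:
d = 228 (d = 3 - 1*(-225) = 3 + 225 = 228)
o(C, l) = 28*C (o(C, l) = C + 27*C = 28*C)
L(w) = (-166 + w)*(-113 + w + 2*w**2) (L(w) = (w + ((w**2 + w*w) - 113))*(w - 166) = (w + ((w**2 + w**2) - 113))*(-166 + w) = (w + (2*w**2 - 113))*(-166 + w) = (w + (-113 + 2*w**2))*(-166 + w) = (-113 + w + 2*w**2)*(-166 + w) = (-166 + w)*(-113 + w + 2*w**2))
L(d)/o(-262, -210) = (18758 - 331*228**2 - 279*228 + 2*228**3)/((28*(-262))) = (18758 - 331*51984 - 63612 + 2*11852352)/(-7336) = (18758 - 17206704 - 63612 + 23704704)*(-1/7336) = 6453146*(-1/7336) = -460939/524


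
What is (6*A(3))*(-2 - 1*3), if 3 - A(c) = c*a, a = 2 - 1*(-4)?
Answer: 450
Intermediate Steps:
a = 6 (a = 2 + 4 = 6)
A(c) = 3 - 6*c (A(c) = 3 - c*6 = 3 - 6*c)
(6*A(3))*(-2 - 1*3) = (6*(3 - 6*3))*(-2 - 1*3) = (6*(3 - 18))*(-2 - 3) = (6*(-15))*(-5) = -90*(-5) = 450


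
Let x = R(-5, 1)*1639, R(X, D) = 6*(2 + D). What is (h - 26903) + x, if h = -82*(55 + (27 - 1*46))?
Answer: -353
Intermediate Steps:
R(X, D) = 12 + 6*D
h = -2952 (h = -82*(55 + (27 - 46)) = -82*(55 - 19) = -82*36 = -2952)
x = 29502 (x = (12 + 6*1)*1639 = (12 + 6)*1639 = 18*1639 = 29502)
(h - 26903) + x = (-2952 - 26903) + 29502 = -29855 + 29502 = -353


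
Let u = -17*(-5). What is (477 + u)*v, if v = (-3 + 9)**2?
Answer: 20232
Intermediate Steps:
u = 85
v = 36 (v = 6**2 = 36)
(477 + u)*v = (477 + 85)*36 = 562*36 = 20232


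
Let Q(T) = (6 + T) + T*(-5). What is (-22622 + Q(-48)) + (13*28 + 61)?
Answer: -21999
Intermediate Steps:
Q(T) = 6 - 4*T (Q(T) = (6 + T) - 5*T = 6 - 4*T)
(-22622 + Q(-48)) + (13*28 + 61) = (-22622 + (6 - 4*(-48))) + (13*28 + 61) = (-22622 + (6 + 192)) + (364 + 61) = (-22622 + 198) + 425 = -22424 + 425 = -21999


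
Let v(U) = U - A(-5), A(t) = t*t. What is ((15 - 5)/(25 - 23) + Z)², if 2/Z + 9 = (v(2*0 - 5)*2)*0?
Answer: 1849/81 ≈ 22.827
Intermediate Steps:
A(t) = t²
v(U) = -25 + U (v(U) = U - 1*(-5)² = U - 1*25 = U - 25 = -25 + U)
Z = -2/9 (Z = 2/(-9 + ((-25 + (2*0 - 5))*2)*0) = 2/(-9 + ((-25 + (0 - 5))*2)*0) = 2/(-9 + ((-25 - 5)*2)*0) = 2/(-9 - 30*2*0) = 2/(-9 - 60*0) = 2/(-9 + 0) = 2/(-9) = 2*(-⅑) = -2/9 ≈ -0.22222)
((15 - 5)/(25 - 23) + Z)² = ((15 - 5)/(25 - 23) - 2/9)² = (10/2 - 2/9)² = (10*(½) - 2/9)² = (5 - 2/9)² = (43/9)² = 1849/81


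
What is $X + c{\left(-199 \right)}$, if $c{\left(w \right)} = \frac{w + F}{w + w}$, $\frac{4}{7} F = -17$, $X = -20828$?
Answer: $- \frac{33157261}{1592} \approx -20827.0$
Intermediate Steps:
$F = - \frac{119}{4}$ ($F = \frac{7}{4} \left(-17\right) = - \frac{119}{4} \approx -29.75$)
$c{\left(w \right)} = \frac{- \frac{119}{4} + w}{2 w}$ ($c{\left(w \right)} = \frac{w - \frac{119}{4}}{w + w} = \frac{- \frac{119}{4} + w}{2 w}$)
$X + c{\left(-199 \right)} = -20828 + \frac{-119 + 4 \left(-199\right)}{8 \left(-199\right)} = -20828 + \frac{1}{8} \left(- \frac{1}{199}\right) \left(-119 - 796\right) = -20828 + \frac{1}{8} \left(- \frac{1}{199}\right) \left(-915\right) = -20828 + \frac{915}{1592} = - \frac{33157261}{1592}$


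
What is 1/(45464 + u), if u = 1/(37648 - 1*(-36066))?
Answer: 73714/3351333297 ≈ 2.1995e-5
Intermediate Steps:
u = 1/73714 (u = 1/(37648 + 36066) = 1/73714 ≈ 1.3566e-5)
1/(45464 + u) = 1/(45464 + 1/73714) = 1/(3351333297/73714) = 73714/3351333297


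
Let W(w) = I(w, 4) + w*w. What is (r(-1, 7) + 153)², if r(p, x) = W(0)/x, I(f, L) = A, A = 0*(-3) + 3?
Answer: 1153476/49 ≈ 23540.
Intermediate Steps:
A = 3 (A = 0 + 3 = 3)
I(f, L) = 3
W(w) = 3 + w² (W(w) = 3 + w*w = 3 + w²)
r(p, x) = 3/x (r(p, x) = (3 + 0²)/x = (3 + 0)/x = 3/x)
(r(-1, 7) + 153)² = (3/7 + 153)² = (1074/7)² = 1153476/49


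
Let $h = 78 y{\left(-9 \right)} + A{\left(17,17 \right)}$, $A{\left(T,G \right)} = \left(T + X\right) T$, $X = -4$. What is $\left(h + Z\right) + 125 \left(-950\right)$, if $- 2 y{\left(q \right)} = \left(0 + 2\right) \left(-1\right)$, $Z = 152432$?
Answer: $33981$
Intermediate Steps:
$y{\left(q \right)} = 1$ ($y{\left(q \right)} = - \frac{\left(0 + 2\right) \left(-1\right)}{2} = - \frac{2 \left(-1\right)}{2} = \left(- \frac{1}{2}\right) \left(-2\right) = 1$)
$A{\left(T,G \right)} = T \left(-4 + T\right)$ ($A{\left(T,G \right)} = \left(T - 4\right) T = \left(-4 + T\right) T = T \left(-4 + T\right)$)
$h = 299$ ($h = 78 \cdot 1 + 17 \left(-4 + 17\right) = 78 + 17 \cdot 13 = 78 + 221 = 299$)
$\left(h + Z\right) + 125 \left(-950\right) = \left(299 + 152432\right) + 125 \left(-950\right) = 152731 - 118750 = 33981$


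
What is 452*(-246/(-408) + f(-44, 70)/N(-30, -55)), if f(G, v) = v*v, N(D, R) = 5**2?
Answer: 1510697/17 ≈ 88865.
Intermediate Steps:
N(D, R) = 25
f(G, v) = v**2
452*(-246/(-408) + f(-44, 70)/N(-30, -55)) = 452*(-246/(-408) + 70**2/25) = 452*(-246*(-1/408) + 4900*(1/25)) = 452*(41/68 + 196) = 452*(13369/68) = 1510697/17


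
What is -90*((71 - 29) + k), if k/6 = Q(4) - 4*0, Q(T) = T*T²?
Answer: -38340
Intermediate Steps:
Q(T) = T³
k = 384 (k = 6*(4³ - 4*0) = 6*(64 + 0) = 6*64 = 384)
-90*((71 - 29) + k) = -90*((71 - 29) + 384) = -90*(42 + 384) = -90*426 = -38340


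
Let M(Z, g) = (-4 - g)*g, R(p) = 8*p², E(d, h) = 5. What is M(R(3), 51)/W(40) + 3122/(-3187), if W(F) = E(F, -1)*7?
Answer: -1809761/22309 ≈ -81.122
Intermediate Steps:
W(F) = 35 (W(F) = 5*7 = 35)
M(Z, g) = g*(-4 - g)
M(R(3), 51)/W(40) + 3122/(-3187) = -1*51*(4 + 51)/35 + 3122/(-3187) = -1*51*55*(1/35) + 3122*(-1/3187) = -2805*1/35 - 3122/3187 = -561/7 - 3122/3187 = -1809761/22309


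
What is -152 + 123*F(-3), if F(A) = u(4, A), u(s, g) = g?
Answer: -521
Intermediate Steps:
F(A) = A
-152 + 123*F(-3) = -152 + 123*(-3) = -152 - 369 = -521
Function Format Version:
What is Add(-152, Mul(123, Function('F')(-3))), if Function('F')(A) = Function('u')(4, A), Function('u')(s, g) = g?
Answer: -521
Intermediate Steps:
Function('F')(A) = A
Add(-152, Mul(123, Function('F')(-3))) = Add(-152, Mul(123, -3)) = Add(-152, -369) = -521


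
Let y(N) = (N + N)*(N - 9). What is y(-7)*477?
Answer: 106848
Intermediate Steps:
y(N) = 2*N*(-9 + N) (y(N) = (2*N)*(-9 + N) = 2*N*(-9 + N))
y(-7)*477 = (2*(-7)*(-9 - 7))*477 = (2*(-7)*(-16))*477 = 224*477 = 106848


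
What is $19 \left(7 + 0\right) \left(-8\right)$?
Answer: $-1064$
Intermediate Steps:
$19 \left(7 + 0\right) \left(-8\right) = 19 \cdot 7 \left(-8\right) = 133 \left(-8\right) = -1064$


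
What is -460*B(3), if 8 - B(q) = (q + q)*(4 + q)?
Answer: 15640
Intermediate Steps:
B(q) = 8 - 2*q*(4 + q) (B(q) = 8 - (q + q)*(4 + q) = 8 - 2*q*(4 + q))
-460*B(3) = -460*(8 - 8*3 - 2*3²) = -460*(8 - 24 - 2*9) = -460*(8 - 24 - 18) = -460*(-34) = 15640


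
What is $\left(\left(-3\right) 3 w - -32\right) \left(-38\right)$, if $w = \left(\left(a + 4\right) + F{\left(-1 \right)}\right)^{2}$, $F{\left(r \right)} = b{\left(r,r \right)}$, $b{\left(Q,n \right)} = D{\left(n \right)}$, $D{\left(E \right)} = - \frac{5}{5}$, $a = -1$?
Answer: $152$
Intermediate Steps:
$D{\left(E \right)} = -1$ ($D{\left(E \right)} = \left(-5\right) \frac{1}{5} = -1$)
$b{\left(Q,n \right)} = -1$
$F{\left(r \right)} = -1$
$w = 4$ ($w = \left(\left(-1 + 4\right) - 1\right)^{2} = \left(3 - 1\right)^{2} = 2^{2} = 4$)
$\left(\left(-3\right) 3 w - -32\right) \left(-38\right) = \left(\left(-3\right) 3 \cdot 4 - -32\right) \left(-38\right) = \left(\left(-9\right) 4 + 32\right) \left(-38\right) = \left(-36 + 32\right) \left(-38\right) = \left(-4\right) \left(-38\right) = 152$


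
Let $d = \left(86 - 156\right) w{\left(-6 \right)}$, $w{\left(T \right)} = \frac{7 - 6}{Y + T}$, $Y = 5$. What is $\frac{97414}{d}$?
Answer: $\frac{48707}{35} \approx 1391.6$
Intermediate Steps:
$w{\left(T \right)} = \frac{1}{5 + T}$ ($w{\left(T \right)} = \frac{7 - 6}{5 + T} = 1 \frac{1}{5 + T} = \frac{1}{5 + T}$)
$d = 70$ ($d = \frac{86 - 156}{5 - 6} = - \frac{70}{-1} = \left(-70\right) \left(-1\right) = 70$)
$\frac{97414}{d} = \frac{97414}{70} = 97414 \cdot \frac{1}{70} = \frac{48707}{35}$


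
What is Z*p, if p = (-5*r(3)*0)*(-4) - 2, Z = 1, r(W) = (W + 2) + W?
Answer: -2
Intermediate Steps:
r(W) = 2 + 2*W (r(W) = (2 + W) + W = 2 + 2*W)
p = -2 (p = (-5*(2 + 2*3)*0)*(-4) - 2 = (-5*(2 + 6)*0)*(-4) - 2 = (-5*8*0)*(-4) - 2 = -40*0*(-4) - 2 = 0*(-4) - 2 = 0 - 2 = -2)
Z*p = 1*(-2) = -2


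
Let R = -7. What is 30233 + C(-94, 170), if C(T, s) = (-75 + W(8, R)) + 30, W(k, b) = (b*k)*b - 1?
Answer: 30579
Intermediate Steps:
W(k, b) = -1 + k*b² (W(k, b) = k*b² - 1 = -1 + k*b²)
C(T, s) = 346 (C(T, s) = (-75 + (-1 + 8*(-7)²)) + 30 = (-75 + (-1 + 8*49)) + 30 = (-75 + (-1 + 392)) + 30 = (-75 + 391) + 30 = 316 + 30 = 346)
30233 + C(-94, 170) = 30233 + 346 = 30579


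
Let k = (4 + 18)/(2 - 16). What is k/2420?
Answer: -1/1540 ≈ -0.00064935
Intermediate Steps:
k = -11/7 (k = 22/(-14) = 22*(-1/14) = -11/7 ≈ -1.5714)
k/2420 = -11/7/2420 = (1/2420)*(-11/7) = -1/1540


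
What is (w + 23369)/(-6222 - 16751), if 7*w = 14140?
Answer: -25389/22973 ≈ -1.1052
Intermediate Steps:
w = 2020 (w = (1/7)*14140 = 2020)
(w + 23369)/(-6222 - 16751) = (2020 + 23369)/(-6222 - 16751) = 25389/(-22973) = 25389*(-1/22973) = -25389/22973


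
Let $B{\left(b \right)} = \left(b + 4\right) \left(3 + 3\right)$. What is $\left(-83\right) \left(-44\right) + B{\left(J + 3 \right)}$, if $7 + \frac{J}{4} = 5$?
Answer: $3646$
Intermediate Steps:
$J = -8$ ($J = -28 + 4 \cdot 5 = -28 + 20 = -8$)
$B{\left(b \right)} = 24 + 6 b$ ($B{\left(b \right)} = \left(4 + b\right) 6 = 24 + 6 b$)
$\left(-83\right) \left(-44\right) + B{\left(J + 3 \right)} = \left(-83\right) \left(-44\right) + \left(24 + 6 \left(-8 + 3\right)\right) = 3652 + \left(24 + 6 \left(-5\right)\right) = 3652 + \left(24 - 30\right) = 3652 - 6 = 3646$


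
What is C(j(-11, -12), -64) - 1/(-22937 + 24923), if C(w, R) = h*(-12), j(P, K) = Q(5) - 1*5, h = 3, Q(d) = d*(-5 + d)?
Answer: -71497/1986 ≈ -36.000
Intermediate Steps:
j(P, K) = -5 (j(P, K) = 5*(-5 + 5) - 1*5 = 5*0 - 5 = 0 - 5 = -5)
C(w, R) = -36 (C(w, R) = 3*(-12) = -36)
C(j(-11, -12), -64) - 1/(-22937 + 24923) = -36 - 1/(-22937 + 24923) = -36 - 1/1986 = -71497/1986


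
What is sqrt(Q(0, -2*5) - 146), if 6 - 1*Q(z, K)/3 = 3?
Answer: I*sqrt(137) ≈ 11.705*I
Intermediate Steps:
Q(z, K) = 9 (Q(z, K) = 18 - 3*3 = 18 - 9 = 9)
sqrt(Q(0, -2*5) - 146) = sqrt(9 - 146) = sqrt(-137) = I*sqrt(137)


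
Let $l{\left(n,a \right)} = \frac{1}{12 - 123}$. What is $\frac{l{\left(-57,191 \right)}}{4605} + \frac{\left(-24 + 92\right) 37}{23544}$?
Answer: $\frac{35723401}{334295370} \approx 0.10686$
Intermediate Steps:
$l{\left(n,a \right)} = - \frac{1}{111}$ ($l{\left(n,a \right)} = \frac{1}{-111} = - \frac{1}{111}$)
$\frac{l{\left(-57,191 \right)}}{4605} + \frac{\left(-24 + 92\right) 37}{23544} = - \frac{1}{111 \cdot 4605} + \frac{\left(-24 + 92\right) 37}{23544} = \left(- \frac{1}{111}\right) \frac{1}{4605} + 68 \cdot 37 \cdot \frac{1}{23544} = - \frac{1}{511155} + 2516 \cdot \frac{1}{23544} = - \frac{1}{511155} + \frac{629}{5886} = \frac{35723401}{334295370}$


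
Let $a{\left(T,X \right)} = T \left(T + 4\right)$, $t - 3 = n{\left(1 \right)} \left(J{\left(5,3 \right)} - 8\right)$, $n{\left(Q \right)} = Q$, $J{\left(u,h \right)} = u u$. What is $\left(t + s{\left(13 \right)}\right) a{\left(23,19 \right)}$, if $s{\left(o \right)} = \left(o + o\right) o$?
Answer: $222318$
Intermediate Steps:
$J{\left(u,h \right)} = u^{2}$
$s{\left(o \right)} = 2 o^{2}$ ($s{\left(o \right)} = 2 o o = 2 o^{2}$)
$t = 20$ ($t = 3 + 1 \left(5^{2} - 8\right) = 3 + 1 \left(25 - 8\right) = 3 + 1 \cdot 17 = 3 + 17 = 20$)
$a{\left(T,X \right)} = T \left(4 + T\right)$
$\left(t + s{\left(13 \right)}\right) a{\left(23,19 \right)} = \left(20 + 2 \cdot 13^{2}\right) 23 \left(4 + 23\right) = \left(20 + 2 \cdot 169\right) 23 \cdot 27 = \left(20 + 338\right) 621 = 358 \cdot 621 = 222318$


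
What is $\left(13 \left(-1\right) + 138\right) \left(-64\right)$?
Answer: $-8000$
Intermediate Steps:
$\left(13 \left(-1\right) + 138\right) \left(-64\right) = \left(-13 + 138\right) \left(-64\right) = 125 \left(-64\right) = -8000$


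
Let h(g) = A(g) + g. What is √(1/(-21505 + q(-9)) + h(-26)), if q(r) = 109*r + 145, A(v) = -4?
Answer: I*√14973630771/22341 ≈ 5.4772*I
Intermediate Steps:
q(r) = 145 + 109*r
h(g) = -4 + g
√(1/(-21505 + q(-9)) + h(-26)) = √(1/(-21505 + (145 + 109*(-9))) + (-4 - 26)) = √(1/(-21505 + (145 - 981)) - 30) = √(1/(-21505 - 836) - 30) = √(1/(-22341) - 30) = √(-1/22341 - 30) = √(-670231/22341) = I*√14973630771/22341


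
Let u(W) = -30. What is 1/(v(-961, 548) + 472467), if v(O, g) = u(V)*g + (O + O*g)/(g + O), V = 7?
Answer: 413/188866740 ≈ 2.1867e-6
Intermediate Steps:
v(O, g) = -30*g + (O + O*g)/(O + g) (v(O, g) = -30*g + (O + O*g)/(g + O) = -30*g + (O + O*g)/(O + g))
1/(v(-961, 548) + 472467) = 1/((-961 - 30*548² - 29*(-961)*548)/(-961 + 548) + 472467) = 1/((-961 - 30*300304 + 15272212)/(-413) + 472467) = 1/(-(-961 - 9009120 + 15272212)/413 + 472467) = 1/(-1/413*6262131 + 472467) = 1/(-6262131/413 + 472467) = 1/(188866740/413) = 413/188866740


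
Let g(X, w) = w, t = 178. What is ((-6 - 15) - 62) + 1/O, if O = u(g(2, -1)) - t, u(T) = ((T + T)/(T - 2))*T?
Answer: -44491/536 ≈ -83.006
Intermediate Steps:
u(T) = 2*T**2/(-2 + T) (u(T) = ((2*T)/(-2 + T))*T = (2*T/(-2 + T))*T = 2*T**2/(-2 + T))
O = -536/3 (O = 2*(-1)**2/(-2 - 1) - 1*178 = 2*1/(-3) - 178 = 2*1*(-1/3) - 178 = -2/3 - 178 = -536/3 ≈ -178.67)
((-6 - 15) - 62) + 1/O = ((-6 - 15) - 62) + 1/(-536/3) = (-21 - 62) - 3/536 = -83 - 3/536 = -44491/536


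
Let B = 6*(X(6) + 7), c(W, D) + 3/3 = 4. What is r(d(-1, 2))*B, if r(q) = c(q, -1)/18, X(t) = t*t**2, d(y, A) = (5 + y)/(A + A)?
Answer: 223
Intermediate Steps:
d(y, A) = (5 + y)/(2*A) (d(y, A) = (5 + y)/((2*A)) = (5 + y)*(1/(2*A)) = (5 + y)/(2*A))
X(t) = t**3
c(W, D) = 3 (c(W, D) = -1 + 4 = 3)
B = 1338 (B = 6*(6**3 + 7) = 6*(216 + 7) = 6*223 = 1338)
r(q) = 1/6 (r(q) = 3/18 = 3*(1/18) = 1/6)
r(d(-1, 2))*B = (1/6)*1338 = 223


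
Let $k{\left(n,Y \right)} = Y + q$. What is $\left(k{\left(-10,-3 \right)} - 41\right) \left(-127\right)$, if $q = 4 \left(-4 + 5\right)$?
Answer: $5080$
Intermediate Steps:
$q = 4$ ($q = 4 \cdot 1 = 4$)
$k{\left(n,Y \right)} = 4 + Y$ ($k{\left(n,Y \right)} = Y + 4 = 4 + Y$)
$\left(k{\left(-10,-3 \right)} - 41\right) \left(-127\right) = \left(\left(4 - 3\right) - 41\right) \left(-127\right) = \left(1 - 41\right) \left(-127\right) = \left(-40\right) \left(-127\right) = 5080$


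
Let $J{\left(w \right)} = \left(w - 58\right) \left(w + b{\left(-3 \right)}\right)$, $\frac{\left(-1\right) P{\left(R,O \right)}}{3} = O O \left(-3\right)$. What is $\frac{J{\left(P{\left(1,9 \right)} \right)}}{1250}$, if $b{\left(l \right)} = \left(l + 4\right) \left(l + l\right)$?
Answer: $\frac{485133}{1250} \approx 388.11$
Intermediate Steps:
$b{\left(l \right)} = 2 l \left(4 + l\right)$ ($b{\left(l \right)} = \left(4 + l\right) 2 l = 2 l \left(4 + l\right)$)
$P{\left(R,O \right)} = 9 O^{2}$ ($P{\left(R,O \right)} = - 3 O O \left(-3\right) = - 3 O^{2} \left(-3\right) = - 3 \left(- 3 O^{2}\right) = 9 O^{2}$)
$J{\left(w \right)} = \left(-58 + w\right) \left(-6 + w\right)$ ($J{\left(w \right)} = \left(w - 58\right) \left(w + 2 \left(-3\right) \left(4 - 3\right)\right) = \left(-58 + w\right) \left(w + 2 \left(-3\right) 1\right) = \left(-58 + w\right) \left(w - 6\right) = \left(-58 + w\right) \left(-6 + w\right)$)
$\frac{J{\left(P{\left(1,9 \right)} \right)}}{1250} = \frac{348 + \left(9 \cdot 9^{2}\right)^{2} - 64 \cdot 9 \cdot 9^{2}}{1250} = \left(348 + \left(9 \cdot 81\right)^{2} - 64 \cdot 9 \cdot 81\right) \frac{1}{1250} = \left(348 + 729^{2} - 46656\right) \frac{1}{1250} = \left(348 + 531441 - 46656\right) \frac{1}{1250} = 485133 \cdot \frac{1}{1250} = \frac{485133}{1250}$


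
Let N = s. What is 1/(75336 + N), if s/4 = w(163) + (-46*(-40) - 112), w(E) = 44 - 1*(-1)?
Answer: 1/82428 ≈ 1.2132e-5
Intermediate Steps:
w(E) = 45 (w(E) = 44 + 1 = 45)
s = 7092 (s = 4*(45 + (-46*(-40) - 112)) = 4*(45 + (1840 - 112)) = 4*(45 + 1728) = 4*1773 = 7092)
N = 7092
1/(75336 + N) = 1/(75336 + 7092) = 1/82428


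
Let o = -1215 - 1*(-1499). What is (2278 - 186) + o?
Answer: 2376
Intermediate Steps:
o = 284 (o = -1215 + 1499 = 284)
(2278 - 186) + o = (2278 - 186) + 284 = 2092 + 284 = 2376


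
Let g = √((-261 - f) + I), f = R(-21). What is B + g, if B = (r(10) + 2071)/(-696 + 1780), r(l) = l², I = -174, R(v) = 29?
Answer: 2171/1084 + 4*I*√29 ≈ 2.0028 + 21.541*I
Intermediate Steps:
f = 29
B = 2171/1084 (B = (10² + 2071)/(-696 + 1780) = (100 + 2071)/1084 = 2171*(1/1084) = 2171/1084 ≈ 2.0028)
g = 4*I*√29 (g = √((-261 - 1*29) - 174) = √((-261 - 29) - 174) = √(-290 - 174) = √(-464) = 4*I*√29 ≈ 21.541*I)
B + g = 2171/1084 + 4*I*√29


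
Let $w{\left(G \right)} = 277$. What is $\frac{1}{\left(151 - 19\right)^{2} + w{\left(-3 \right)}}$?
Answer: $\frac{1}{17701} \approx 5.6494 \cdot 10^{-5}$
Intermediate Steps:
$\frac{1}{\left(151 - 19\right)^{2} + w{\left(-3 \right)}} = \frac{1}{\left(151 - 19\right)^{2} + 277} = \frac{1}{132^{2} + 277} = \frac{1}{17424 + 277} = \frac{1}{17701}$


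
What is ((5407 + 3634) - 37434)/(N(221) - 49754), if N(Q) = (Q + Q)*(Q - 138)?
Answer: 28393/13068 ≈ 2.1727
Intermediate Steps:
N(Q) = 2*Q*(-138 + Q) (N(Q) = (2*Q)*(-138 + Q) = 2*Q*(-138 + Q))
((5407 + 3634) - 37434)/(N(221) - 49754) = ((5407 + 3634) - 37434)/(2*221*(-138 + 221) - 49754) = (9041 - 37434)/(2*221*83 - 49754) = -28393/(36686 - 49754) = -28393/(-13068) = -28393*(-1/13068) = 28393/13068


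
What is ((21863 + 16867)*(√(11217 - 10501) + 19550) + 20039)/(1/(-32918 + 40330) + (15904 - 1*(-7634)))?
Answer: 5612303687068/174463657 + 574133520*√179/174463657 ≈ 32213.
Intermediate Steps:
((21863 + 16867)*(√(11217 - 10501) + 19550) + 20039)/(1/(-32918 + 40330) + (15904 - 1*(-7634))) = (38730*(√716 + 19550) + 20039)/(1/7412 + (15904 + 7634)) = (38730*(2*√179 + 19550) + 20039)/(1/7412 + 23538) = (38730*(19550 + 2*√179) + 20039)/(174463657/7412) = ((757171500 + 77460*√179) + 20039)*(7412/174463657) = (757191539 + 77460*√179)*(7412/174463657) = 5612303687068/174463657 + 574133520*√179/174463657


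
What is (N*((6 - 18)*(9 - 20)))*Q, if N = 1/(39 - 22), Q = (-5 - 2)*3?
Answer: -2772/17 ≈ -163.06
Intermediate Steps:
Q = -21 (Q = -7*3 = -21)
N = 1/17 ≈ 0.058824
(N*((6 - 18)*(9 - 20)))*Q = (((6 - 18)*(9 - 20))/17)*(-21) = ((-12*(-11))/17)*(-21) = ((1/17)*132)*(-21) = (132/17)*(-21) = -2772/17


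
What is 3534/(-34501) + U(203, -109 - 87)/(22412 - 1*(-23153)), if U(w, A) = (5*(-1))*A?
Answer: -25443146/314407613 ≈ -0.080924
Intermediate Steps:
U(w, A) = -5*A
3534/(-34501) + U(203, -109 - 87)/(22412 - 1*(-23153)) = 3534/(-34501) + (-5*(-109 - 87))/(22412 - 1*(-23153)) = 3534*(-1/34501) + (-5*(-196))/(22412 + 23153) = -3534/34501 + 980/45565 = -3534/34501 + 980*(1/45565) = -3534/34501 + 196/9113 = -25443146/314407613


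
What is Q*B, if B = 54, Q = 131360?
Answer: 7093440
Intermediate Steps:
Q*B = 131360*54 = 7093440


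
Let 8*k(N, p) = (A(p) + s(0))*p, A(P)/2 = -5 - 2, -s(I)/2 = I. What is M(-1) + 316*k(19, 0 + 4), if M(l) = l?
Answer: -2213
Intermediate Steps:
s(I) = -2*I
A(P) = -14 (A(P) = 2*(-5 - 2) = 2*(-7) = -14)
k(N, p) = -7*p/4 (k(N, p) = ((-14 - 2*0)*p)/8 = ((-14 + 0)*p)/8 = (-14*p)/8 = -7*p/4)
M(-1) + 316*k(19, 0 + 4) = -1 + 316*(-7*(0 + 4)/4) = -1 + 316*(-7/4*4) = -1 + 316*(-7) = -1 - 2212 = -2213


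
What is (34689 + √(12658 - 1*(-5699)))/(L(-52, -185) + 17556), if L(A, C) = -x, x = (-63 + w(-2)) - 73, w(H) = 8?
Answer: 34689/17684 + √18357/17684 ≈ 1.9693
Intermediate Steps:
x = -128 (x = (-63 + 8) - 73 = -55 - 73 = -128)
L(A, C) = 128 (L(A, C) = -1*(-128) = 128)
(34689 + √(12658 - 1*(-5699)))/(L(-52, -185) + 17556) = (34689 + √(12658 - 1*(-5699)))/(128 + 17556) = (34689 + √(12658 + 5699))/17684 = (34689 + √18357)*(1/17684) = 34689/17684 + √18357/17684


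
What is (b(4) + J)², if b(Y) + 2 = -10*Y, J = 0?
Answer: 1764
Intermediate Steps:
b(Y) = -2 - 10*Y
(b(4) + J)² = ((-2 - 10*4) + 0)² = ((-2 - 40) + 0)² = (-42 + 0)² = (-42)² = 1764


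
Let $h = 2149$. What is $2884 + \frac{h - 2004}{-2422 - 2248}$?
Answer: $\frac{2693627}{934} \approx 2884.0$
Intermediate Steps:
$2884 + \frac{h - 2004}{-2422 - 2248} = 2884 + \frac{2149 - 2004}{-2422 - 2248} = 2884 + \frac{145}{-4670} = 2884 + 145 \left(- \frac{1}{4670}\right) = 2884 - \frac{29}{934} = \frac{2693627}{934}$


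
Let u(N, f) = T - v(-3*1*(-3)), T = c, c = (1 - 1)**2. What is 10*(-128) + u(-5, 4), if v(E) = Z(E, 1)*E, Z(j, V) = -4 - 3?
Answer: -1217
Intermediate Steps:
Z(j, V) = -7
c = 0 (c = 0**2 = 0)
T = 0
v(E) = -7*E
u(N, f) = 63 (u(N, f) = 0 - (-7)*-3*1*(-3) = 0 - (-7)*(-3*(-3)) = 0 - (-7)*9 = 0 - 1*(-63) = 0 + 63 = 63)
10*(-128) + u(-5, 4) = 10*(-128) + 63 = -1280 + 63 = -1217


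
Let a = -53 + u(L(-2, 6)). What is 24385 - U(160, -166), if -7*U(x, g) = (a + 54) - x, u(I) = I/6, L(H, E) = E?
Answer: 170537/7 ≈ 24362.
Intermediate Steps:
u(I) = I/6 (u(I) = I*(⅙) = I/6)
a = -52 (a = -53 + (⅙)*6 = -53 + 1 = -52)
U(x, g) = -2/7 + x/7 (U(x, g) = -((-52 + 54) - x)/7 = -(2 - x)/7 = -2/7 + x/7)
24385 - U(160, -166) = 24385 - (-2/7 + (⅐)*160) = 24385 - (-2/7 + 160/7) = 24385 - 1*158/7 = 24385 - 158/7 = 170537/7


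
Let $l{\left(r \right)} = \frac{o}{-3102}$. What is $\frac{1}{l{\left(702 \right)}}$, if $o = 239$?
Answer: $- \frac{3102}{239} \approx -12.979$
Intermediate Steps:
$l{\left(r \right)} = - \frac{239}{3102}$ ($l{\left(r \right)} = \frac{239}{-3102} = 239 \left(- \frac{1}{3102}\right) = - \frac{239}{3102}$)
$\frac{1}{l{\left(702 \right)}} = \frac{1}{- \frac{239}{3102}} = - \frac{3102}{239}$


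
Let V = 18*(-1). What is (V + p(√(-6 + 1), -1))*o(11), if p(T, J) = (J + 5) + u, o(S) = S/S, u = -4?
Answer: -18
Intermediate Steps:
V = -18
o(S) = 1
p(T, J) = 1 + J (p(T, J) = (J + 5) - 4 = (5 + J) - 4 = 1 + J)
(V + p(√(-6 + 1), -1))*o(11) = (-18 + (1 - 1))*1 = (-18 + 0)*1 = -18*1 = -18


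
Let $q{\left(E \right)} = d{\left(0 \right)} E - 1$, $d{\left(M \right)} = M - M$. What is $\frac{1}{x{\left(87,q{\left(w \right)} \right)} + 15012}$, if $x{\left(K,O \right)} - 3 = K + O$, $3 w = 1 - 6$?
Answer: $\frac{1}{15101} \approx 6.6221 \cdot 10^{-5}$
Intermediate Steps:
$d{\left(M \right)} = 0$
$w = - \frac{5}{3}$ ($w = \frac{1 - 6}{3} = \frac{1}{3} \left(-5\right) = - \frac{5}{3} \approx -1.6667$)
$q{\left(E \right)} = -1$ ($q{\left(E \right)} = 0 E - 1 = 0 - 1 = -1$)
$x{\left(K,O \right)} = 3 + K + O$ ($x{\left(K,O \right)} = 3 + \left(K + O\right) = 3 + K + O$)
$\frac{1}{x{\left(87,q{\left(w \right)} \right)} + 15012} = \frac{1}{\left(3 + 87 - 1\right) + 15012} = \frac{1}{89 + 15012} = \frac{1}{15101}$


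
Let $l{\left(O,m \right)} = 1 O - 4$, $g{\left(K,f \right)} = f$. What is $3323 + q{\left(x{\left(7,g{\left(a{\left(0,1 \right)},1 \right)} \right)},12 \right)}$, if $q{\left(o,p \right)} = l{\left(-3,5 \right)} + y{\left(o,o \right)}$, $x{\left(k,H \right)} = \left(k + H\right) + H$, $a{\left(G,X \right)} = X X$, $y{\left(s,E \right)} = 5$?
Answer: $3321$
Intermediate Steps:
$a{\left(G,X \right)} = X^{2}$
$l{\left(O,m \right)} = -4 + O$ ($l{\left(O,m \right)} = O - 4 = -4 + O$)
$x{\left(k,H \right)} = k + 2 H$ ($x{\left(k,H \right)} = \left(H + k\right) + H = k + 2 H$)
$q{\left(o,p \right)} = -2$ ($q{\left(o,p \right)} = \left(-4 - 3\right) + 5 = -7 + 5 = -2$)
$3323 + q{\left(x{\left(7,g{\left(a{\left(0,1 \right)},1 \right)} \right)},12 \right)} = 3323 - 2 = 3321$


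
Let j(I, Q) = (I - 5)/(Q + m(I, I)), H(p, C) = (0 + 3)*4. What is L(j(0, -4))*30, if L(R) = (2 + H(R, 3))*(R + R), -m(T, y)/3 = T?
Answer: 1050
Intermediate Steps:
H(p, C) = 12 (H(p, C) = 3*4 = 12)
m(T, y) = -3*T
j(I, Q) = (-5 + I)/(Q - 3*I) (j(I, Q) = (I - 5)/(Q - 3*I) = (-5 + I)/(Q - 3*I))
L(R) = 28*R (L(R) = (2 + 12)*(R + R) = 14*(2*R) = 28*R)
L(j(0, -4))*30 = (28*((5 - 1*0)/(-1*(-4) + 3*0)))*30 = (28*((5 + 0)/(4 + 0)))*30 = (28*(5/4))*30 = 35*30 = 1050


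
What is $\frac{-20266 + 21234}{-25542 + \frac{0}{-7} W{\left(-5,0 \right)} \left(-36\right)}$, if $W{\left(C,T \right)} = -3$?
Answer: $- \frac{44}{1161} \approx -0.037898$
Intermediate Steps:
$\frac{-20266 + 21234}{-25542 + \frac{0}{-7} W{\left(-5,0 \right)} \left(-36\right)} = \frac{-20266 + 21234}{-25542 + \frac{0}{-7} \left(-3\right) \left(-36\right)} = \frac{968}{-25542 + 0 \left(- \frac{1}{7}\right) \left(-3\right) \left(-36\right)} = \frac{968}{-25542 + 0 \left(-3\right) \left(-36\right)} = \frac{968}{-25542 + 0 \left(-36\right)} = \frac{968}{-25542 + 0} = \frac{968}{-25542} = 968 \left(- \frac{1}{25542}\right) = - \frac{44}{1161}$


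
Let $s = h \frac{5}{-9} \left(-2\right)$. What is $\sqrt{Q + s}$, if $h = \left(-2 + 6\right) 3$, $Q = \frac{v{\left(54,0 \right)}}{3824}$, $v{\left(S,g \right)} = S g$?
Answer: $\frac{2 \sqrt{30}}{3} \approx 3.6515$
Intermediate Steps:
$Q = 0$ ($Q = \frac{54 \cdot 0}{3824} = 0 \cdot \frac{1}{3824} = 0$)
$h = 12$ ($h = 4 \cdot 3 = 12$)
$s = \frac{40}{3}$ ($s = 12 \frac{5}{-9} \left(-2\right) = 12 \cdot 5 \left(- \frac{1}{9}\right) \left(-2\right) = 12 \left(- \frac{5}{9}\right) \left(-2\right) = \left(- \frac{20}{3}\right) \left(-2\right) = \frac{40}{3} \approx 13.333$)
$\sqrt{Q + s} = \sqrt{0 + \frac{40}{3}} = \sqrt{\frac{40}{3}} = \frac{2 \sqrt{30}}{3}$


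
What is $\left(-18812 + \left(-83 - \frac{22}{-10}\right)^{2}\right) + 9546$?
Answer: $- \frac{68434}{25} \approx -2737.4$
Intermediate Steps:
$\left(-18812 + \left(-83 - \frac{22}{-10}\right)^{2}\right) + 9546 = \left(-18812 + \left(-83 - - \frac{11}{5}\right)^{2}\right) + 9546 = \left(-18812 + \left(-83 + \frac{11}{5}\right)^{2}\right) + 9546 = \left(-18812 + \left(- \frac{404}{5}\right)^{2}\right) + 9546 = \left(-18812 + \frac{163216}{25}\right) + 9546 = - \frac{307084}{25} + 9546 = - \frac{68434}{25}$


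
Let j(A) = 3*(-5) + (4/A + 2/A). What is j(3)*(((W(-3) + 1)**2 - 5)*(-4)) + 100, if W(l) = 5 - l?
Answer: 4052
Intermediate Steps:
j(A) = -15 + 6/A
j(3)*(((W(-3) + 1)**2 - 5)*(-4)) + 100 = (-15 + 6/3)*((((5 - 1*(-3)) + 1)**2 - 5)*(-4)) + 100 = (-15 + 6*(1/3))*((((5 + 3) + 1)**2 - 5)*(-4)) + 100 = (-15 + 2)*(((8 + 1)**2 - 5)*(-4)) + 100 = -13*(9**2 - 5)*(-4) + 100 = -13*(81 - 5)*(-4) + 100 = -988*(-4) + 100 = -13*(-304) + 100 = 3952 + 100 = 4052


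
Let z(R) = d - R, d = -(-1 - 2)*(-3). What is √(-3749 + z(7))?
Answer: I*√3765 ≈ 61.36*I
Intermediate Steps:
d = -9 (d = -(-3)*(-3) = -1*9 = -9)
z(R) = -9 - R
√(-3749 + z(7)) = √(-3749 + (-9 - 1*7)) = √(-3749 + (-9 - 7)) = √(-3749 - 16) = √(-3765) = I*√3765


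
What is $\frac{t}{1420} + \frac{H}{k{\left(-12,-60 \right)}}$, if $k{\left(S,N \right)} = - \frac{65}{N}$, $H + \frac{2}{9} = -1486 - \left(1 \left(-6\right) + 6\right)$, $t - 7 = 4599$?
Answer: $- \frac{37898023}{27690} \approx -1368.7$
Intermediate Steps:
$t = 4606$ ($t = 7 + 4599 = 4606$)
$H = - \frac{13376}{9}$ ($H = - \frac{2}{9} - \left(1492 - 6\right) = - \frac{2}{9} - 1486 = - \frac{13376}{9} \approx -1486.2$)
$\frac{t}{1420} + \frac{H}{k{\left(-12,-60 \right)}} = \frac{4606}{1420} - \frac{13376}{9 \left(- \frac{65}{-60}\right)} = 4606 \cdot \frac{1}{1420} - \frac{13376}{9 \left(\left(-65\right) \left(- \frac{1}{60}\right)\right)} = \frac{2303}{710} - \frac{13376}{9 \cdot \frac{13}{12}} = \frac{2303}{710} - \frac{53504}{39} = - \frac{37898023}{27690}$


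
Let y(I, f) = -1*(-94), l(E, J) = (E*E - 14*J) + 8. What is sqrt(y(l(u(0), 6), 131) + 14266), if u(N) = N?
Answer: 2*sqrt(3590) ≈ 119.83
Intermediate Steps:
l(E, J) = 8 + E**2 - 14*J (l(E, J) = (E**2 - 14*J) + 8 = 8 + E**2 - 14*J)
y(I, f) = 94
sqrt(y(l(u(0), 6), 131) + 14266) = sqrt(94 + 14266) = sqrt(14360) = 2*sqrt(3590)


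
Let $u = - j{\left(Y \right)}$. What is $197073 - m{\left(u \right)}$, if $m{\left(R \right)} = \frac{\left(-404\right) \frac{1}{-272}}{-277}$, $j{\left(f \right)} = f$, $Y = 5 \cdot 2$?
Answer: $\frac{3712067129}{18836} \approx 1.9707 \cdot 10^{5}$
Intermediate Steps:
$Y = 10$
$u = -10$ ($u = \left(-1\right) 10 = -10$)
$m{\left(R \right)} = - \frac{101}{18836}$ ($m{\left(R \right)} = \left(-404\right) \left(- \frac{1}{272}\right) \left(- \frac{1}{277}\right) = \frac{101}{68} \left(- \frac{1}{277}\right) = - \frac{101}{18836}$)
$197073 - m{\left(u \right)} = 197073 - - \frac{101}{18836} = 197073 + \frac{101}{18836} = \frac{3712067129}{18836}$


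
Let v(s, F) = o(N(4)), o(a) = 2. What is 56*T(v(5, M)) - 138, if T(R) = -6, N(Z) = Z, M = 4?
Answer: -474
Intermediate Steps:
v(s, F) = 2
56*T(v(5, M)) - 138 = 56*(-6) - 138 = -336 - 138 = -474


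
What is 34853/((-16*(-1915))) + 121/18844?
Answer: 431121/376880 ≈ 1.1439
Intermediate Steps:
34853/((-16*(-1915))) + 121/18844 = 34853/30640 + 121*(1/18844) = 34853*(1/30640) + 121/18844 = 91/80 + 121/18844 = 431121/376880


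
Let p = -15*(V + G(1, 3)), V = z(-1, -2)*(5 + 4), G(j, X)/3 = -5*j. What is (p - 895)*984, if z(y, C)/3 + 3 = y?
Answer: 934800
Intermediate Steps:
z(y, C) = -9 + 3*y
G(j, X) = -15*j (G(j, X) = 3*(-5*j) = -15*j)
V = -108 (V = (-9 + 3*(-1))*(5 + 4) = (-9 - 3)*9 = -12*9 = -108)
p = 1845 (p = -15*(-108 - 15*1) = -15*(-108 - 15) = -15*(-123) = 1845)
(p - 895)*984 = (1845 - 895)*984 = 950*984 = 934800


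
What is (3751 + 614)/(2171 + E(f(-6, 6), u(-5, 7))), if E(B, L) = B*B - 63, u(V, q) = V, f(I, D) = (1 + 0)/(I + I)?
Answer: 628560/303553 ≈ 2.0707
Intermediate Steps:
f(I, D) = 1/(2*I)
E(B, L) = -63 + B**2 (E(B, L) = B**2 - 63 = -63 + B**2)
(3751 + 614)/(2171 + E(f(-6, 6), u(-5, 7))) = (3751 + 614)/(2171 + (-63 + ((1/2)/(-6))**2)) = 4365/(2171 + (-63 + ((1/2)*(-1/6))**2)) = 4365/(2171 + (-63 + (-1/12)**2)) = 4365/(2171 + (-63 + 1/144)) = 4365/(2171 - 9071/144) = 4365/(303553/144) = 4365*(144/303553) = 628560/303553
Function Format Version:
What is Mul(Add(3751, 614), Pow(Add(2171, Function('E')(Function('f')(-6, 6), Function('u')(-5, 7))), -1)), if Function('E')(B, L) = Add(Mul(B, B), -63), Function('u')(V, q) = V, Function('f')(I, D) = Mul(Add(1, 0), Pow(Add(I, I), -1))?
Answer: Rational(628560, 303553) ≈ 2.0707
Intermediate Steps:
Function('f')(I, D) = Mul(Rational(1, 2), Pow(I, -1)) (Function('f')(I, D) = Mul(1, Pow(Mul(2, I), -1)) = Mul(1, Mul(Rational(1, 2), Pow(I, -1))) = Mul(Rational(1, 2), Pow(I, -1)))
Function('E')(B, L) = Add(-63, Pow(B, 2)) (Function('E')(B, L) = Add(Pow(B, 2), -63) = Add(-63, Pow(B, 2)))
Mul(Add(3751, 614), Pow(Add(2171, Function('E')(Function('f')(-6, 6), Function('u')(-5, 7))), -1)) = Mul(Add(3751, 614), Pow(Add(2171, Add(-63, Pow(Mul(Rational(1, 2), Pow(-6, -1)), 2))), -1)) = Mul(4365, Pow(Add(2171, Add(-63, Pow(Mul(Rational(1, 2), Rational(-1, 6)), 2))), -1)) = Mul(4365, Pow(Add(2171, Add(-63, Pow(Rational(-1, 12), 2))), -1)) = Mul(4365, Pow(Add(2171, Add(-63, Rational(1, 144))), -1)) = Mul(4365, Pow(Add(2171, Rational(-9071, 144)), -1)) = Mul(4365, Pow(Rational(303553, 144), -1)) = Mul(4365, Rational(144, 303553)) = Rational(628560, 303553)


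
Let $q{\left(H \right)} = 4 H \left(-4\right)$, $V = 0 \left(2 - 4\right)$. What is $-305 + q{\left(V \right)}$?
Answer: $-305$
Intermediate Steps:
$V = 0$ ($V = 0 \left(-2\right) = 0$)
$q{\left(H \right)} = - 16 H$
$-305 + q{\left(V \right)} = -305 - 0 = -305 + 0 = -305$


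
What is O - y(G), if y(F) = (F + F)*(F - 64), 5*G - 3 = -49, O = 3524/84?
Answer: -685087/525 ≈ -1304.9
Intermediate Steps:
O = 881/21 (O = 3524*(1/84) = 881/21 ≈ 41.952)
G = -46/5 (G = ⅗ + (⅕)*(-49) = ⅗ - 49/5 = -46/5 ≈ -9.2000)
y(F) = 2*F*(-64 + F) (y(F) = (2*F)*(-64 + F) = 2*F*(-64 + F))
O - y(G) = 881/21 - 2*(-46)*(-64 - 46/5)/5 = 881/21 - 2*(-46)*(-366)/(5*5) = 881/21 - 1*33672/25 = 881/21 - 33672/25 = -685087/525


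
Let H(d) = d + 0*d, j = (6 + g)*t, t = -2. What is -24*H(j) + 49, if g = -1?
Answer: 289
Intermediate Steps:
j = -10 (j = (6 - 1)*(-2) = 5*(-2) = -10)
H(d) = d (H(d) = d + 0 = d)
-24*H(j) + 49 = -24*(-10) + 49 = 240 + 49 = 289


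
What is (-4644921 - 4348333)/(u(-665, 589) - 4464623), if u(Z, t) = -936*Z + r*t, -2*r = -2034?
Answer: 4496627/1621585 ≈ 2.7730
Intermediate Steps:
r = 1017 (r = -½*(-2034) = 1017)
u(Z, t) = -936*Z + 1017*t
(-4644921 - 4348333)/(u(-665, 589) - 4464623) = (-4644921 - 4348333)/((-936*(-665) + 1017*589) - 4464623) = -8993254/((622440 + 599013) - 4464623) = -8993254/(1221453 - 4464623) = -8993254/(-3243170) = -8993254*(-1/3243170) = 4496627/1621585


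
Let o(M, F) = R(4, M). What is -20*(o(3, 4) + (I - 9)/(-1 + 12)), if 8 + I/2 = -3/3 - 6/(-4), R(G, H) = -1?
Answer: 700/11 ≈ 63.636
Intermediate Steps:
o(M, F) = -1
I = -15 (I = -16 + 2*(-3/3 - 6/(-4)) = -16 + 2*(-3*⅓ - 6*(-¼)) = -16 + 2*(-1 + 3/2) = -16 + 2*(½) = -16 + 1 = -15)
-20*(o(3, 4) + (I - 9)/(-1 + 12)) = -20*(-1 + (-15 - 9)/(-1 + 12)) = -20*(-1 - 24/11) = -20*(-35/11) = 700/11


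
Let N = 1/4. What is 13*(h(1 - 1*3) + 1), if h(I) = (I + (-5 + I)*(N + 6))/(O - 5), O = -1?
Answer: 897/8 ≈ 112.13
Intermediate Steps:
N = ¼ ≈ 0.25000
h(I) = 125/24 - 29*I/24 (h(I) = (I + (-5 + I)*(¼ + 6))/(-1 - 5) = (I + (-5 + I)*(25/4))/(-6) = (I + (-125/4 + 25*I/4))*(-⅙) = (-125/4 + 29*I/4)*(-⅙) = 125/24 - 29*I/24)
13*(h(1 - 1*3) + 1) = 13*((125/24 - 29*(1 - 1*3)/24) + 1) = 13*((125/24 - 29*(1 - 3)/24) + 1) = 13*((125/24 - 29/24*(-2)) + 1) = 13*((125/24 + 29/12) + 1) = 13*(61/8 + 1) = 13*(69/8) = 897/8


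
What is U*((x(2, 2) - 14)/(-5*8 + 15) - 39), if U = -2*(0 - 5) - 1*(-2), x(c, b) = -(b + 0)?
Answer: -11508/25 ≈ -460.32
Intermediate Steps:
x(c, b) = -b
U = 12 (U = -2*(-5) + 2 = 10 + 2 = 12)
U*((x(2, 2) - 14)/(-5*8 + 15) - 39) = 12*((-1*2 - 14)/(-5*8 + 15) - 39) = 12*((-2 - 14)/(-40 + 15) - 39) = 12*(-16/(-25) - 39) = 12*(-16*(-1/25) - 39) = 12*(16/25 - 39) = 12*(-959/25) = -11508/25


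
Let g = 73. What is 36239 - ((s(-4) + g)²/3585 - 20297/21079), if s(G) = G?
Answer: 912829650337/25189405 ≈ 36239.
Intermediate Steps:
36239 - ((s(-4) + g)²/3585 - 20297/21079) = 36239 - ((-4 + 73)²/3585 - 20297/21079) = 36239 - (69²*(1/3585) - 20297*1/21079) = 36239 - (4761*(1/3585) - 20297/21079) = 36239 - (1587/1195 - 20297/21079) = 36239 - 1*9197458/25189405 = 36239 - 9197458/25189405 = 912829650337/25189405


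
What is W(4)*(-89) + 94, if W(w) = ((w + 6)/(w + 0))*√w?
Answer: -351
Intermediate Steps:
W(w) = (6 + w)/√w (W(w) = ((6 + w)/w)*√w = (6 + w)/√w)
W(4)*(-89) + 94 = ((6 + 4)/√4)*(-89) + 94 = ((½)*10)*(-89) + 94 = 5*(-89) + 94 = -445 + 94 = -351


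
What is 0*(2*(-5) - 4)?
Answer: 0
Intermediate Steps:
0*(2*(-5) - 4) = 0*(-10 - 4) = 0*(-14) = 0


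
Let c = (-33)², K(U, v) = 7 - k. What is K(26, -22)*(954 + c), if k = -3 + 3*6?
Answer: -16344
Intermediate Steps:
k = 15 (k = -3 + 18 = 15)
K(U, v) = -8 (K(U, v) = 7 - 1*15 = 7 - 15 = -8)
c = 1089
K(26, -22)*(954 + c) = -8*(954 + 1089) = -8*2043 = -16344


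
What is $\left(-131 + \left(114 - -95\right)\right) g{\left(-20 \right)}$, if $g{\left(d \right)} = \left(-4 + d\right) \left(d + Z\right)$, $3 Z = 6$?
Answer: $33696$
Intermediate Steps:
$Z = 2$ ($Z = \frac{1}{3} \cdot 6 = 2$)
$g{\left(d \right)} = \left(-4 + d\right) \left(2 + d\right)$ ($g{\left(d \right)} = \left(-4 + d\right) \left(d + 2\right) = \left(-4 + d\right) \left(2 + d\right)$)
$\left(-131 + \left(114 - -95\right)\right) g{\left(-20 \right)} = \left(-131 + \left(114 - -95\right)\right) \left(-8 + \left(-20\right)^{2} - -40\right) = \left(-131 + \left(114 + 95\right)\right) \left(-8 + 400 + 40\right) = \left(-131 + 209\right) 432 = 78 \cdot 432 = 33696$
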